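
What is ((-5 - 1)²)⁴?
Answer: 1679616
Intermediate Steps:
((-5 - 1)²)⁴ = ((-6)²)⁴ = 36⁴ = 1679616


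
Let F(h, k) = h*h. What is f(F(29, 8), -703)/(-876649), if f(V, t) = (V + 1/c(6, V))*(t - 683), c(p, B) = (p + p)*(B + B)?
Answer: 3921166095/2949047236 ≈ 1.3296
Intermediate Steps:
F(h, k) = h²
c(p, B) = 4*B*p (c(p, B) = (2*p)*(2*B) = 4*B*p)
f(V, t) = (-683 + t)*(V + 1/(24*V)) (f(V, t) = (V + 1/(4*V*6))*(t - 683) = (V + 1/(24*V))*(-683 + t) = (-683 + t)*(V + 1/(24*V)))
f(F(29, 8), -703)/(-876649) = ((-683 - 703 + 24*(29²)²*(-683 - 703))/(24*(29²)))/(-876649) = ((1/24)*(-683 - 703 + 24*841²*(-1386))/841)*(-1/876649) = ((1/24)*(1/841)*(-683 - 703 + 24*707281*(-1386)))*(-1/876649) = ((1/24)*(1/841)*(-683 - 703 - 23526995184))*(-1/876649) = ((1/24)*(1/841)*(-23526996570))*(-1/876649) = -3921166095/3364*(-1/876649) = 3921166095/2949047236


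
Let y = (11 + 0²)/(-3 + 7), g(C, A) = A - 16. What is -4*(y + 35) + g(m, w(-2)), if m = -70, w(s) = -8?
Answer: -175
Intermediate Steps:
g(C, A) = -16 + A
y = 11/4 (y = (11 + 0)/4 = 11*(¼) = 11/4 ≈ 2.7500)
-4*(y + 35) + g(m, w(-2)) = -4*(11/4 + 35) + (-16 - 8) = -4*151/4 - 24 = -151 - 24 = -175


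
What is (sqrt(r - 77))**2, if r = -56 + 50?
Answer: -83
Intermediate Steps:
r = -6
(sqrt(r - 77))**2 = (sqrt(-6 - 77))**2 = (sqrt(-83))**2 = (I*sqrt(83))**2 = -83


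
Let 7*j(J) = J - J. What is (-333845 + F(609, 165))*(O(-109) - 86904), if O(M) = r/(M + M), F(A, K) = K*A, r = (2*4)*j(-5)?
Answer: 20279917440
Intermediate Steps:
j(J) = 0 (j(J) = (J - J)/7 = (1/7)*0 = 0)
r = 0 (r = (2*4)*0 = 8*0 = 0)
F(A, K) = A*K
O(M) = 0 (O(M) = 0/(M + M) = 0/(2*M) = (1/(2*M))*0 = 0)
(-333845 + F(609, 165))*(O(-109) - 86904) = (-333845 + 609*165)*(0 - 86904) = (-333845 + 100485)*(-86904) = -233360*(-86904) = 20279917440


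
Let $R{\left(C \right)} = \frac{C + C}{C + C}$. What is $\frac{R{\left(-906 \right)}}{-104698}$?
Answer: $- \frac{1}{104698} \approx -9.5513 \cdot 10^{-6}$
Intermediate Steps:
$R{\left(C \right)} = 1$ ($R{\left(C \right)} = \frac{2 C}{2 C} = 2 C \frac{1}{2 C} = 1$)
$\frac{R{\left(-906 \right)}}{-104698} = 1 \frac{1}{-104698} = 1 \left(- \frac{1}{104698}\right) = - \frac{1}{104698}$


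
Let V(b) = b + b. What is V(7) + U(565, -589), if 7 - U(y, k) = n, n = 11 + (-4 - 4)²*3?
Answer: -182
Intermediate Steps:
V(b) = 2*b
n = 203 (n = 11 + (-8)²*3 = 11 + 64*3 = 11 + 192 = 203)
U(y, k) = -196 (U(y, k) = 7 - 1*203 = 7 - 203 = -196)
V(7) + U(565, -589) = 2*7 - 196 = 14 - 196 = -182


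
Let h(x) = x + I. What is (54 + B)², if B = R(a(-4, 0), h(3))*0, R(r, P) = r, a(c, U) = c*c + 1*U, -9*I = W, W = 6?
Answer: 2916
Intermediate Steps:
I = -⅔ (I = -⅑*6 = -⅔ ≈ -0.66667)
h(x) = -⅔ + x (h(x) = x - ⅔ = -⅔ + x)
a(c, U) = U + c² (a(c, U) = c² + U = U + c²)
B = 0 (B = (0 + (-4)²)*0 = (0 + 16)*0 = 16*0 = 0)
(54 + B)² = (54 + 0)² = 54² = 2916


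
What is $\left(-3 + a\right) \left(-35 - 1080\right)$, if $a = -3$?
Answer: $6690$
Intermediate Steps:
$\left(-3 + a\right) \left(-35 - 1080\right) = \left(-3 - 3\right) \left(-35 - 1080\right) = - 6 \left(-35 - 1080\right) = \left(-6\right) \left(-1115\right) = 6690$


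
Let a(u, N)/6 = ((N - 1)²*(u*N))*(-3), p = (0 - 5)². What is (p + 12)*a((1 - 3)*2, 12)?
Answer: 3868128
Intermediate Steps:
p = 25 (p = (-5)² = 25)
a(u, N) = -18*N*u*(-1 + N)² (a(u, N) = 6*(((N - 1)²*(u*N))*(-3)) = 6*(((-1 + N)²*(N*u))*(-3)) = 6*((N*u*(-1 + N)²)*(-3)) = 6*(-3*N*u*(-1 + N)²) = -18*N*u*(-1 + N)²)
(p + 12)*a((1 - 3)*2, 12) = (25 + 12)*(-18*12*(1 - 3)*2*(-1 + 12)²) = 37*(-18*12*(-2*2)*11²) = 37*(-18*12*(-4)*121) = 37*104544 = 3868128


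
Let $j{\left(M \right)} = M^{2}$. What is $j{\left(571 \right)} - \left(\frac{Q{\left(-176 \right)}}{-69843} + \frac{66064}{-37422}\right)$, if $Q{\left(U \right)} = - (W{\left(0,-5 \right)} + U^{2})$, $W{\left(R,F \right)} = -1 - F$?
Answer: $\frac{142027553704163}{435610791} \approx 3.2604 \cdot 10^{5}$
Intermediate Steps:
$Q{\left(U \right)} = -4 - U^{2}$ ($Q{\left(U \right)} = - (\left(-1 - -5\right) + U^{2}) = - (\left(-1 + 5\right) + U^{2}) = - (4 + U^{2}) = -4 - U^{2}$)
$j{\left(571 \right)} - \left(\frac{Q{\left(-176 \right)}}{-69843} + \frac{66064}{-37422}\right) = 571^{2} - \left(\frac{-4 - \left(-176\right)^{2}}{-69843} + \frac{66064}{-37422}\right) = 326041 - \left(\left(-4 - 30976\right) \left(- \frac{1}{69843}\right) + 66064 \left(- \frac{1}{37422}\right)\right) = 326041 - \left(\left(-4 - 30976\right) \left(- \frac{1}{69843}\right) - \frac{33032}{18711}\right) = 326041 - \left(\left(-30980\right) \left(- \frac{1}{69843}\right) - \frac{33032}{18711}\right) = 326041 - \left(\frac{30980}{69843} - \frac{33032}{18711}\right) = 326041 - - \frac{575795732}{435610791} = 326041 + \frac{575795732}{435610791} = \frac{142027553704163}{435610791}$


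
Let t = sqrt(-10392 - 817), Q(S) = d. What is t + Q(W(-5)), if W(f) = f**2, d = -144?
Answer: -144 + I*sqrt(11209) ≈ -144.0 + 105.87*I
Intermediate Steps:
Q(S) = -144
t = I*sqrt(11209) (t = sqrt(-11209) = I*sqrt(11209) ≈ 105.87*I)
t + Q(W(-5)) = I*sqrt(11209) - 144 = -144 + I*sqrt(11209)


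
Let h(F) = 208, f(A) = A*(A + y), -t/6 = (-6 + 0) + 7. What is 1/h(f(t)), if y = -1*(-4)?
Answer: 1/208 ≈ 0.0048077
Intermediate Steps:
y = 4
t = -6 (t = -6*((-6 + 0) + 7) = -6*(-6 + 7) = -6*1 = -6)
f(A) = A*(4 + A) (f(A) = A*(A + 4) = A*(4 + A))
1/h(f(t)) = 1/208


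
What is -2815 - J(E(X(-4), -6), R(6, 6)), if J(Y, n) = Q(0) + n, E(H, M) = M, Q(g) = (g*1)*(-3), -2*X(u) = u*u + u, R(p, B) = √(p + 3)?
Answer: -2818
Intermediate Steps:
R(p, B) = √(3 + p)
X(u) = -u/2 - u²/2 (X(u) = -(u*u + u)/2 = -(u² + u)/2 = -(u + u²)/2 = -u/2 - u²/2)
Q(g) = -3*g (Q(g) = g*(-3) = -3*g)
J(Y, n) = n (J(Y, n) = -3*0 + n = 0 + n = n)
-2815 - J(E(X(-4), -6), R(6, 6)) = -2815 - √(3 + 6) = -2815 - √9 = -2815 - 1*3 = -2815 - 3 = -2818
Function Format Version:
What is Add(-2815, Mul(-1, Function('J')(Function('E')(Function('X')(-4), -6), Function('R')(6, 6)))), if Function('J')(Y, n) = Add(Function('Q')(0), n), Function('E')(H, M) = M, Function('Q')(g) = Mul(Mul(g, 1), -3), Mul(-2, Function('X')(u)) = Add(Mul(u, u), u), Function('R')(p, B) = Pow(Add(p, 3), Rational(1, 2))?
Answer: -2818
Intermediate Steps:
Function('R')(p, B) = Pow(Add(3, p), Rational(1, 2))
Function('X')(u) = Add(Mul(Rational(-1, 2), u), Mul(Rational(-1, 2), Pow(u, 2))) (Function('X')(u) = Mul(Rational(-1, 2), Add(Mul(u, u), u)) = Mul(Rational(-1, 2), Add(Pow(u, 2), u)) = Mul(Rational(-1, 2), Add(u, Pow(u, 2))) = Add(Mul(Rational(-1, 2), u), Mul(Rational(-1, 2), Pow(u, 2))))
Function('Q')(g) = Mul(-3, g) (Function('Q')(g) = Mul(g, -3) = Mul(-3, g))
Function('J')(Y, n) = n (Function('J')(Y, n) = Add(Mul(-3, 0), n) = Add(0, n) = n)
Add(-2815, Mul(-1, Function('J')(Function('E')(Function('X')(-4), -6), Function('R')(6, 6)))) = Add(-2815, Mul(-1, Pow(Add(3, 6), Rational(1, 2)))) = Add(-2815, Mul(-1, Pow(9, Rational(1, 2)))) = Add(-2815, Mul(-1, 3)) = Add(-2815, -3) = -2818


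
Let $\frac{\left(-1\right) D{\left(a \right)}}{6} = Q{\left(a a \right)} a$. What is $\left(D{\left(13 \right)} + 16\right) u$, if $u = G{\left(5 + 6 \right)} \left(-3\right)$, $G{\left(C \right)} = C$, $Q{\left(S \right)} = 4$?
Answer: $9768$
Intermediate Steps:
$D{\left(a \right)} = - 24 a$ ($D{\left(a \right)} = - 6 \cdot 4 a = - 24 a$)
$u = -33$ ($u = \left(5 + 6\right) \left(-3\right) = 11 \left(-3\right) = -33$)
$\left(D{\left(13 \right)} + 16\right) u = \left(\left(-24\right) 13 + 16\right) \left(-33\right) = \left(-312 + 16\right) \left(-33\right) = \left(-296\right) \left(-33\right) = 9768$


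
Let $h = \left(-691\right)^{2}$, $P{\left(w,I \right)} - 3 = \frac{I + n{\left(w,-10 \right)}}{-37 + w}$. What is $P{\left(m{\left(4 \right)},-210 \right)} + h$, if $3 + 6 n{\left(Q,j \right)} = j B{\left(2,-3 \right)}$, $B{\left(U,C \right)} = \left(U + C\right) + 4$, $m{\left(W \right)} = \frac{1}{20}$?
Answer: $\frac{352864986}{739} \approx 4.7749 \cdot 10^{5}$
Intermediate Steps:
$m{\left(W \right)} = \frac{1}{20}$
$B{\left(U,C \right)} = 4 + C + U$ ($B{\left(U,C \right)} = \left(C + U\right) + 4 = 4 + C + U$)
$n{\left(Q,j \right)} = - \frac{1}{2} + \frac{j}{2}$ ($n{\left(Q,j \right)} = - \frac{1}{2} + \frac{j \left(4 - 3 + 2\right)}{6} = - \frac{1}{2} + \frac{j 3}{6} = - \frac{1}{2} + \frac{3 j}{6} = - \frac{1}{2} + \frac{j}{2}$)
$P{\left(w,I \right)} = 3 + \frac{- \frac{11}{2} + I}{-37 + w}$ ($P{\left(w,I \right)} = 3 + \frac{I + \left(- \frac{1}{2} + \frac{1}{2} \left(-10\right)\right)}{-37 + w} = 3 + \frac{I - \frac{11}{2}}{-37 + w} = 3 + \frac{- \frac{11}{2} + I}{-37 + w}$)
$h = 477481$
$P{\left(m{\left(4 \right)},-210 \right)} + h = \frac{- \frac{233}{2} - 210 + 3 \cdot \frac{1}{20}}{-37 + \frac{1}{20}} + 477481 = \frac{- \frac{233}{2} - 210 + \frac{3}{20}}{- \frac{739}{20}} + 477481 = \left(- \frac{20}{739}\right) \left(- \frac{6527}{20}\right) + 477481 = \frac{6527}{739} + 477481 = \frac{352864986}{739}$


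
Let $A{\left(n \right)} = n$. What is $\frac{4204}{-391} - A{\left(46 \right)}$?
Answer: $- \frac{22190}{391} \approx -56.752$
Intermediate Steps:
$\frac{4204}{-391} - A{\left(46 \right)} = \frac{4204}{-391} - 46 = 4204 \left(- \frac{1}{391}\right) - 46 = - \frac{4204}{391} - 46 = - \frac{22190}{391}$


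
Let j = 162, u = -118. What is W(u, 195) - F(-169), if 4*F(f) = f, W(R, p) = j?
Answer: 817/4 ≈ 204.25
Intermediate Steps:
W(R, p) = 162
F(f) = f/4
W(u, 195) - F(-169) = 162 - (-169)/4 = 162 - 1*(-169/4) = 162 + 169/4 = 817/4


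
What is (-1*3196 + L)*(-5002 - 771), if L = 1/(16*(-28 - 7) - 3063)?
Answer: 66846196257/3623 ≈ 1.8450e+7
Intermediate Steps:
L = -1/3623 (L = 1/(16*(-35) - 3063) = 1/(-560 - 3063) = 1/(-3623) = -1/3623 ≈ -0.00027601)
(-1*3196 + L)*(-5002 - 771) = (-1*3196 - 1/3623)*(-5002 - 771) = (-3196 - 1/3623)*(-5773) = -11579109/3623*(-5773) = 66846196257/3623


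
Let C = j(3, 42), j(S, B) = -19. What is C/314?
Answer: -19/314 ≈ -0.060510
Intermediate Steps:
C = -19
C/314 = -19/314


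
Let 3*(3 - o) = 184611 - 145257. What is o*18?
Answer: -236070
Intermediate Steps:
o = -13115 (o = 3 - (184611 - 145257)/3 = 3 - ⅓*39354 = 3 - 13118 = -13115)
o*18 = -13115*18 = -236070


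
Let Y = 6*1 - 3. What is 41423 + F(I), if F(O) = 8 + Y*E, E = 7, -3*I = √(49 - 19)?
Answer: 41452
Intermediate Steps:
I = -√30/3 (I = -√(49 - 19)/3 = -√30/3 ≈ -1.8257)
Y = 3 (Y = 6 - 3 = 3)
F(O) = 29 (F(O) = 8 + 3*7 = 8 + 21 = 29)
41423 + F(I) = 41423 + 29 = 41452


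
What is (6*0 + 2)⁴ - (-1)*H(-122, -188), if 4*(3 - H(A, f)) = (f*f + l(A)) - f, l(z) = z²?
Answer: -12585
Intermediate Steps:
H(A, f) = 3 - A²/4 - f²/4 + f/4 (H(A, f) = 3 - ((f*f + A²) - f)/4 = 3 - ((f² + A²) - f)/4 = 3 - ((A² + f²) - f)/4 = 3 - (A² + f² - f)/4 = 3 + (-A²/4 - f²/4 + f/4) = 3 - A²/4 - f²/4 + f/4)
(6*0 + 2)⁴ - (-1)*H(-122, -188) = (6*0 + 2)⁴ - (-1)*(3 - ¼*(-122)² - ¼*(-188)² + (¼)*(-188)) = (0 + 2)⁴ - (-1)*(3 - ¼*14884 - ¼*35344 - 47) = 2⁴ - (-1)*(3 - 3721 - 8836 - 47) = 16 - (-1)*(-12601) = 16 - 1*12601 = 16 - 12601 = -12585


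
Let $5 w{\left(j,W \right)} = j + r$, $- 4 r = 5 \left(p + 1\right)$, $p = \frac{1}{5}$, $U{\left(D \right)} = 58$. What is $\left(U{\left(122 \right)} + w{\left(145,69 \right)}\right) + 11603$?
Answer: $\frac{116897}{10} \approx 11690.0$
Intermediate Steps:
$p = \frac{1}{5} \approx 0.2$
$r = - \frac{3}{2}$ ($r = - \frac{5 \left(\frac{1}{5} + 1\right)}{4} = - \frac{5 \cdot \frac{6}{5}}{4} = \left(- \frac{1}{4}\right) 6 = - \frac{3}{2} \approx -1.5$)
$w{\left(j,W \right)} = - \frac{3}{10} + \frac{j}{5}$ ($w{\left(j,W \right)} = \frac{j - \frac{3}{2}}{5} = \frac{- \frac{3}{2} + j}{5} = - \frac{3}{10} + \frac{j}{5}$)
$\left(U{\left(122 \right)} + w{\left(145,69 \right)}\right) + 11603 = \left(58 + \left(- \frac{3}{10} + \frac{1}{5} \cdot 145\right)\right) + 11603 = \left(58 + \left(- \frac{3}{10} + 29\right)\right) + 11603 = \left(58 + \frac{287}{10}\right) + 11603 = \frac{867}{10} + 11603 = \frac{116897}{10}$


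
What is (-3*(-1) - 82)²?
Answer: 6241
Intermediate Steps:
(-3*(-1) - 82)² = (3 - 82)² = (-79)² = 6241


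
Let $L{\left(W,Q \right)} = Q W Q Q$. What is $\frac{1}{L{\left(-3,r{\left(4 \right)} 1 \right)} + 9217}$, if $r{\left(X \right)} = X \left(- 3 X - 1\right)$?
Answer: $\frac{1}{431041} \approx 2.32 \cdot 10^{-6}$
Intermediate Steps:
$r{\left(X \right)} = X \left(-1 - 3 X\right)$
$L{\left(W,Q \right)} = W Q^{3}$ ($L{\left(W,Q \right)} = W Q^{2} Q = W Q^{3}$)
$\frac{1}{L{\left(-3,r{\left(4 \right)} 1 \right)} + 9217} = \frac{1}{- 3 \left(\left(-1\right) 4 \left(1 + 3 \cdot 4\right) 1\right)^{3} + 9217} = \frac{1}{- 3 \left(\left(-1\right) 4 \left(1 + 12\right) 1\right)^{3} + 9217} = \frac{1}{- 3 \left(\left(-1\right) 4 \cdot 13 \cdot 1\right)^{3} + 9217} = \frac{1}{- 3 \left(\left(-52\right) 1\right)^{3} + 9217} = \frac{1}{- 3 \left(-52\right)^{3} + 9217} = \frac{1}{\left(-3\right) \left(-140608\right) + 9217} = \frac{1}{421824 + 9217} = \frac{1}{431041}$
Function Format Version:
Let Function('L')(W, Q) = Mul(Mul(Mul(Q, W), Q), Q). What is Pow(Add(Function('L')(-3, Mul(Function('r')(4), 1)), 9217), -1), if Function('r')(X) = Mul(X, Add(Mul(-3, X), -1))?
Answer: Rational(1, 431041) ≈ 2.3200e-6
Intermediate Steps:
Function('r')(X) = Mul(X, Add(-1, Mul(-3, X)))
Function('L')(W, Q) = Mul(W, Pow(Q, 3)) (Function('L')(W, Q) = Mul(Mul(W, Pow(Q, 2)), Q) = Mul(W, Pow(Q, 3)))
Pow(Add(Function('L')(-3, Mul(Function('r')(4), 1)), 9217), -1) = Pow(Add(Mul(-3, Pow(Mul(Mul(-1, 4, Add(1, Mul(3, 4))), 1), 3)), 9217), -1) = Pow(Add(Mul(-3, Pow(Mul(Mul(-1, 4, Add(1, 12)), 1), 3)), 9217), -1) = Pow(Add(Mul(-3, Pow(Mul(Mul(-1, 4, 13), 1), 3)), 9217), -1) = Pow(Add(Mul(-3, Pow(Mul(-52, 1), 3)), 9217), -1) = Pow(Add(Mul(-3, Pow(-52, 3)), 9217), -1) = Pow(Add(Mul(-3, -140608), 9217), -1) = Pow(Add(421824, 9217), -1) = Pow(431041, -1) = Rational(1, 431041)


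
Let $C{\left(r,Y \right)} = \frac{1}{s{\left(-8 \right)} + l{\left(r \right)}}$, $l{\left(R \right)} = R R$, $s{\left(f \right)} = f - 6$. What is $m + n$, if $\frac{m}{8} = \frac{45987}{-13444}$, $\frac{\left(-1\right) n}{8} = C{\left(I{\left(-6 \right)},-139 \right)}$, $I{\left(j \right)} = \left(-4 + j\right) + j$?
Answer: $- \frac{11142298}{406681} \approx -27.398$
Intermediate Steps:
$s{\left(f \right)} = -6 + f$ ($s{\left(f \right)} = f - 6 = -6 + f$)
$l{\left(R \right)} = R^{2}$
$I{\left(j \right)} = -4 + 2 j$
$C{\left(r,Y \right)} = \frac{1}{-14 + r^{2}}$ ($C{\left(r,Y \right)} = \frac{1}{\left(-6 - 8\right) + r^{2}} = \frac{1}{-14 + r^{2}}$)
$n = - \frac{4}{121}$ ($n = - \frac{8}{-14 + \left(-4 + 2 \left(-6\right)\right)^{2}} = - \frac{8}{-14 + \left(-4 - 12\right)^{2}} = - \frac{8}{-14 + \left(-16\right)^{2}} = - \frac{8}{-14 + 256} = - \frac{8}{242} = \left(-8\right) \frac{1}{242} = - \frac{4}{121} \approx -0.033058$)
$m = - \frac{91974}{3361}$ ($m = 8 \frac{45987}{-13444} = 8 \cdot 45987 \left(- \frac{1}{13444}\right) = 8 \left(- \frac{45987}{13444}\right) = - \frac{91974}{3361} \approx -27.365$)
$m + n = - \frac{91974}{3361} - \frac{4}{121} = - \frac{11142298}{406681}$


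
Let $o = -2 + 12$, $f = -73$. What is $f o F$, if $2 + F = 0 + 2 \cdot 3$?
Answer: $-2920$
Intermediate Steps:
$F = 4$ ($F = -2 + \left(0 + 2 \cdot 3\right) = -2 + \left(0 + 6\right) = -2 + 6 = 4$)
$o = 10$
$f o F = \left(-73\right) 10 \cdot 4 = \left(-730\right) 4 = -2920$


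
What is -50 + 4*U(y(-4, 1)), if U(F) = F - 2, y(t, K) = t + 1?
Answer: -70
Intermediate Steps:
y(t, K) = 1 + t
U(F) = -2 + F
-50 + 4*U(y(-4, 1)) = -50 + 4*(-2 + (1 - 4)) = -50 + 4*(-2 - 3) = -50 + 4*(-5) = -50 - 20 = -70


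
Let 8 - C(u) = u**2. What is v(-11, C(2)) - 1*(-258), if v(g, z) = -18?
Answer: 240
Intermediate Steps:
C(u) = 8 - u**2
v(-11, C(2)) - 1*(-258) = -18 - 1*(-258) = -18 + 258 = 240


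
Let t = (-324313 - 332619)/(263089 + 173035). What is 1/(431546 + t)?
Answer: 109031/47051727693 ≈ 2.3173e-6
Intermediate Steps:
t = -164233/109031 (t = -656932/436124 = -656932*1/436124 = -164233/109031 ≈ -1.5063)
1/(431546 + t) = 1/(431546 - 164233/109031) = 1/(47051727693/109031) = 109031/47051727693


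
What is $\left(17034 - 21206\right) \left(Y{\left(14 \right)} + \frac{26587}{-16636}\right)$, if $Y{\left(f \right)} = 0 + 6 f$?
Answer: $- \frac{1429782991}{4159} \approx -3.4378 \cdot 10^{5}$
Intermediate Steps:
$Y{\left(f \right)} = 6 f$
$\left(17034 - 21206\right) \left(Y{\left(14 \right)} + \frac{26587}{-16636}\right) = \left(17034 - 21206\right) \left(6 \cdot 14 + \frac{26587}{-16636}\right) = - 4172 \left(84 + 26587 \left(- \frac{1}{16636}\right)\right) = - 4172 \left(84 - \frac{26587}{16636}\right) = \left(-4172\right) \frac{1370837}{16636} = - \frac{1429782991}{4159}$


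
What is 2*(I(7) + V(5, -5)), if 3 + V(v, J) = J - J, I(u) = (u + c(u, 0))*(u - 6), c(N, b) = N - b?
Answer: 22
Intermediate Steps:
I(u) = 2*u*(-6 + u) (I(u) = (u + (u - 1*0))*(u - 6) = (u + (u + 0))*(-6 + u) = (u + u)*(-6 + u) = (2*u)*(-6 + u) = 2*u*(-6 + u))
V(v, J) = -3 (V(v, J) = -3 + (J - J) = -3 + 0 = -3)
2*(I(7) + V(5, -5)) = 2*(2*7*(-6 + 7) - 3) = 2*(2*7*1 - 3) = 2*(14 - 3) = 2*11 = 22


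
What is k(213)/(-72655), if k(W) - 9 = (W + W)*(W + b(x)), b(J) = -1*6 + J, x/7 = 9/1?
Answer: -115029/72655 ≈ -1.5832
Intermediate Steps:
x = 63 (x = 7*(9/1) = 7*(9*1) = 7*9 = 63)
b(J) = -6 + J
k(W) = 9 + 2*W*(57 + W) (k(W) = 9 + (W + W)*(W + (-6 + 63)) = 9 + (2*W)*(W + 57) = 9 + (2*W)*(57 + W) = 9 + 2*W*(57 + W))
k(213)/(-72655) = (9 + 2*213² + 114*213)/(-72655) = (9 + 2*45369 + 24282)*(-1/72655) = (9 + 90738 + 24282)*(-1/72655) = 115029*(-1/72655) = -115029/72655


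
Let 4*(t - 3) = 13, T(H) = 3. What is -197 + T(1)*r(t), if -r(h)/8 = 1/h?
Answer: -5021/25 ≈ -200.84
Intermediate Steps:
t = 25/4 (t = 3 + (¼)*13 = 3 + 13/4 = 25/4 ≈ 6.2500)
r(h) = -8/h
-197 + T(1)*r(t) = -197 + 3*(-8/25/4) = -197 + 3*(-8*4/25) = -197 + 3*(-32/25) = -197 - 96/25 = -5021/25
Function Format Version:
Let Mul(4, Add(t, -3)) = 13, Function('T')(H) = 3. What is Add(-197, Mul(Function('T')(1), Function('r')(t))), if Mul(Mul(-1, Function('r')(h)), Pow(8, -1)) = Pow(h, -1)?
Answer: Rational(-5021, 25) ≈ -200.84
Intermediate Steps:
t = Rational(25, 4) (t = Add(3, Mul(Rational(1, 4), 13)) = Add(3, Rational(13, 4)) = Rational(25, 4) ≈ 6.2500)
Function('r')(h) = Mul(-8, Pow(h, -1))
Add(-197, Mul(Function('T')(1), Function('r')(t))) = Add(-197, Mul(3, Mul(-8, Pow(Rational(25, 4), -1)))) = Add(-197, Mul(3, Mul(-8, Rational(4, 25)))) = Add(-197, Mul(3, Rational(-32, 25))) = Add(-197, Rational(-96, 25)) = Rational(-5021, 25)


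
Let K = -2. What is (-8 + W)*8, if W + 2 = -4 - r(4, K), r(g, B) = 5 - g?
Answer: -120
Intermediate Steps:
W = -7 (W = -2 + (-4 - (5 - 1*4)) = -2 + (-4 - (5 - 4)) = -2 + (-4 - 1*1) = -2 + (-4 - 1) = -2 - 5 = -7)
(-8 + W)*8 = (-8 - 7)*8 = -15*8 = -120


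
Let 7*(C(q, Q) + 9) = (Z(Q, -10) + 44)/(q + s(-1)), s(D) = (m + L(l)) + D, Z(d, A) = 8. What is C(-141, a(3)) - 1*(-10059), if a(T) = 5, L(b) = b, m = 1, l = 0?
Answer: 9919298/987 ≈ 10050.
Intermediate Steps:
s(D) = 1 + D (s(D) = (1 + 0) + D = 1 + D)
C(q, Q) = -9 + 52/(7*q) (C(q, Q) = -9 + ((8 + 44)/(q + (1 - 1)))/7 = -9 + (52/(q + 0))/7 = -9 + (52/q)/7 = -9 + 52/(7*q))
C(-141, a(3)) - 1*(-10059) = (-9 + (52/7)/(-141)) - 1*(-10059) = (-9 + (52/7)*(-1/141)) + 10059 = (-9 - 52/987) + 10059 = -8935/987 + 10059 = 9919298/987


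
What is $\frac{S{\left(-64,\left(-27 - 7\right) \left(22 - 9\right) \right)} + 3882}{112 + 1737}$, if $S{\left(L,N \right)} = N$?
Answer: $\frac{80}{43} \approx 1.8605$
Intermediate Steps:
$\frac{S{\left(-64,\left(-27 - 7\right) \left(22 - 9\right) \right)} + 3882}{112 + 1737} = \frac{\left(-27 - 7\right) \left(22 - 9\right) + 3882}{112 + 1737} = \frac{\left(-34\right) 13 + 3882}{1849} = \left(-442 + 3882\right) \frac{1}{1849} = 3440 \cdot \frac{1}{1849} = \frac{80}{43}$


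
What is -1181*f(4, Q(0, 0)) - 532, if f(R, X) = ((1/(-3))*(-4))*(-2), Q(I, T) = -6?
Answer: 7852/3 ≈ 2617.3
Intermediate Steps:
f(R, X) = -8/3 (f(R, X) = ((1*(-1/3))*(-4))*(-2) = -1/3*(-4)*(-2) = (4/3)*(-2) = -8/3)
-1181*f(4, Q(0, 0)) - 532 = -1181*(-8/3) - 532 = 9448/3 - 532 = 7852/3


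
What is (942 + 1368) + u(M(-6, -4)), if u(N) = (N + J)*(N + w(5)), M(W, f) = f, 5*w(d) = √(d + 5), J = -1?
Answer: 2330 - √10 ≈ 2326.8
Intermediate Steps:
w(d) = √(5 + d)/5 (w(d) = √(d + 5)/5 = √(5 + d)/5)
u(N) = (-1 + N)*(N + √10/5) (u(N) = (N - 1)*(N + √(5 + 5)/5) = (-1 + N)*(N + √10/5))
(942 + 1368) + u(M(-6, -4)) = (942 + 1368) + ((-4)² - 1*(-4) - √10/5 + (⅕)*(-4)*√10) = 2310 + (16 + 4 - √10/5 - 4*√10/5) = 2310 + (20 - √10) = 2330 - √10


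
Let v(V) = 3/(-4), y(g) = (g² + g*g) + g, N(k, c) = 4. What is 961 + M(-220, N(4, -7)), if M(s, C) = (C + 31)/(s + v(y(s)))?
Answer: 848423/883 ≈ 960.84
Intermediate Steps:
y(g) = g + 2*g² (y(g) = (g² + g²) + g = 2*g² + g = g + 2*g²)
v(V) = -¾ (v(V) = 3*(-¼) = -¾)
M(s, C) = (31 + C)/(-¾ + s) (M(s, C) = (C + 31)/(s - ¾) = (31 + C)/(-¾ + s))
961 + M(-220, N(4, -7)) = 961 + 4*(31 + 4)/(-3 + 4*(-220)) = 961 + 4*35/(-3 - 880) = 961 + 4*35/(-883) = 961 + 4*(-1/883)*35 = 961 - 140/883 = 848423/883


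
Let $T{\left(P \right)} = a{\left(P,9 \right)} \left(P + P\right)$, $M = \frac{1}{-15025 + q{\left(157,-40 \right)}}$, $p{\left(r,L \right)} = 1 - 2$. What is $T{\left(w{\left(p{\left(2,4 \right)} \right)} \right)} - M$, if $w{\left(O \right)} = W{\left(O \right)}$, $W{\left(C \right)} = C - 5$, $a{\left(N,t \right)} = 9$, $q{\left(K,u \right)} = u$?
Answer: $- \frac{1627019}{15065} \approx -108.0$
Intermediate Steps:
$p{\left(r,L \right)} = -1$
$W{\left(C \right)} = -5 + C$ ($W{\left(C \right)} = C - 5 = -5 + C$)
$w{\left(O \right)} = -5 + O$
$M = - \frac{1}{15065}$ ($M = \frac{1}{-15025 - 40} = \frac{1}{-15065} = - \frac{1}{15065} \approx -6.6379 \cdot 10^{-5}$)
$T{\left(P \right)} = 18 P$ ($T{\left(P \right)} = 9 \left(P + P\right) = 9 \cdot 2 P = 18 P$)
$T{\left(w{\left(p{\left(2,4 \right)} \right)} \right)} - M = 18 \left(-5 - 1\right) - - \frac{1}{15065} = 18 \left(-6\right) + \frac{1}{15065} = -108 + \frac{1}{15065} = - \frac{1627019}{15065}$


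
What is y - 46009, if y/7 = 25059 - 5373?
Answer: 91793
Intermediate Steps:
y = 137802 (y = 7*(25059 - 5373) = 7*19686 = 137802)
y - 46009 = 137802 - 46009 = 91793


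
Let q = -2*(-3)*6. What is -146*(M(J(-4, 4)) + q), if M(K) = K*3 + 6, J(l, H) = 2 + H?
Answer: -8760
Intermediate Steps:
q = 36 (q = 6*6 = 36)
M(K) = 6 + 3*K (M(K) = 3*K + 6 = 6 + 3*K)
-146*(M(J(-4, 4)) + q) = -146*((6 + 3*(2 + 4)) + 36) = -146*((6 + 3*6) + 36) = -146*((6 + 18) + 36) = -146*(24 + 36) = -146*60 = -8760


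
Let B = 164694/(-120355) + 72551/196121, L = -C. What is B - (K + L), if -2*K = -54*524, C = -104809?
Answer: -2807901601574304/23604142955 ≈ -1.1896e+5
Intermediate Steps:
K = 14148 (K = -(-27)*524 = -1/2*(-28296) = 14148)
L = 104809 (L = -1*(-104809) = 104809)
B = -23568076369/23604142955 (B = 164694*(-1/120355) + 72551*(1/196121) = -164694/120355 + 72551/196121 = -23568076369/23604142955 ≈ -0.99847)
B - (K + L) = -23568076369/23604142955 - (14148 + 104809) = -23568076369/23604142955 - 1*118957 = -23568076369/23604142955 - 118957 = -2807901601574304/23604142955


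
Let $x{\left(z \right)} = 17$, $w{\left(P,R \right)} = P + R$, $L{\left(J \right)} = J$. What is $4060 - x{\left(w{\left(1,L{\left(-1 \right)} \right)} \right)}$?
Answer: $4043$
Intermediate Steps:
$4060 - x{\left(w{\left(1,L{\left(-1 \right)} \right)} \right)} = 4060 - 17 = 4043$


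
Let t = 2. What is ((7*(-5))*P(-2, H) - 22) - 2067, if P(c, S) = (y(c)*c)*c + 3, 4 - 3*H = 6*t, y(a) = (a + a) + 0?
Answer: -1634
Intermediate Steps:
y(a) = 2*a (y(a) = 2*a + 0 = 2*a)
H = -8/3 (H = 4/3 - 2*2 = 4/3 - 1/3*12 = 4/3 - 4 = -8/3 ≈ -2.6667)
P(c, S) = 3 + 2*c**3 (P(c, S) = ((2*c)*c)*c + 3 = (2*c**2)*c + 3 = 2*c**3 + 3 = 3 + 2*c**3)
((7*(-5))*P(-2, H) - 22) - 2067 = ((7*(-5))*(3 + 2*(-2)**3) - 22) - 2067 = (-35*(3 + 2*(-8)) - 22) - 2067 = (-35*(3 - 16) - 22) - 2067 = (-35*(-13) - 22) - 2067 = (455 - 22) - 2067 = 433 - 2067 = -1634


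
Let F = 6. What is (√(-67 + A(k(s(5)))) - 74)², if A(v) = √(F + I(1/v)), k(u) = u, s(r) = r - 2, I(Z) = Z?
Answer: (222 - I*√3*√(201 - √57))²/9 ≈ 5411.5 - 1188.5*I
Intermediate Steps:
s(r) = -2 + r
A(v) = √(6 + 1/v)
(√(-67 + A(k(s(5)))) - 74)² = (√(-67 + √(6 + 1/(-2 + 5))) - 74)² = (√(-67 + √(6 + 1/3)) - 74)² = (√(-67 + √(6 + ⅓)) - 74)² = (√(-67 + √(19/3)) - 74)² = (√(-67 + √57/3) - 74)² = (-74 + √(-67 + √57/3))²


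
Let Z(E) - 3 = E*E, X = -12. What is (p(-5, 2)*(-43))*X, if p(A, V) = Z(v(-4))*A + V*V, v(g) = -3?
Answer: -28896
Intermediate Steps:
Z(E) = 3 + E² (Z(E) = 3 + E*E = 3 + E²)
p(A, V) = V² + 12*A (p(A, V) = (3 + (-3)²)*A + V*V = (3 + 9)*A + V² = 12*A + V² = V² + 12*A)
(p(-5, 2)*(-43))*X = ((2² + 12*(-5))*(-43))*(-12) = ((4 - 60)*(-43))*(-12) = -56*(-43)*(-12) = 2408*(-12) = -28896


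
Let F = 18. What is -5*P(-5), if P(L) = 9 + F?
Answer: -135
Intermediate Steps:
P(L) = 27 (P(L) = 9 + 18 = 27)
-5*P(-5) = -5*27 = -135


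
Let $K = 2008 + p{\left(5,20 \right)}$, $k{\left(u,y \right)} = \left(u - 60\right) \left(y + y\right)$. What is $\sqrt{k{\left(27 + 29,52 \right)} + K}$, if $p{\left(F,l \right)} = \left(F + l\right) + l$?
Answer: $\sqrt{1637} \approx 40.46$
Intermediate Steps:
$k{\left(u,y \right)} = 2 y \left(-60 + u\right)$ ($k{\left(u,y \right)} = \left(-60 + u\right) 2 y = 2 y \left(-60 + u\right)$)
$p{\left(F,l \right)} = F + 2 l$
$K = 2053$ ($K = 2008 + \left(5 + 2 \cdot 20\right) = 2008 + \left(5 + 40\right) = 2008 + 45 = 2053$)
$\sqrt{k{\left(27 + 29,52 \right)} + K} = \sqrt{2 \cdot 52 \left(-60 + \left(27 + 29\right)\right) + 2053} = \sqrt{2 \cdot 52 \left(-60 + 56\right) + 2053} = \sqrt{2 \cdot 52 \left(-4\right) + 2053} = \sqrt{-416 + 2053} = \sqrt{1637}$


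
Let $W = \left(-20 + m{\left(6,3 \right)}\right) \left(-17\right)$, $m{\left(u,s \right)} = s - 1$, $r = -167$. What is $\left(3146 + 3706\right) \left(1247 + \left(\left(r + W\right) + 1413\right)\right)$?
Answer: $19178748$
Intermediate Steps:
$m{\left(u,s \right)} = -1 + s$
$W = 306$ ($W = \left(-20 + \left(-1 + 3\right)\right) \left(-17\right) = \left(-20 + 2\right) \left(-17\right) = \left(-18\right) \left(-17\right) = 306$)
$\left(3146 + 3706\right) \left(1247 + \left(\left(r + W\right) + 1413\right)\right) = \left(3146 + 3706\right) \left(1247 + \left(\left(-167 + 306\right) + 1413\right)\right) = 6852 \left(1247 + \left(139 + 1413\right)\right) = 6852 \left(1247 + 1552\right) = 6852 \cdot 2799 = 19178748$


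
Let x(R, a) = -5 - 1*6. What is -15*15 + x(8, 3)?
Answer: -236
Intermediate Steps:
x(R, a) = -11 (x(R, a) = -5 - 6 = -11)
-15*15 + x(8, 3) = -15*15 - 11 = -225 - 11 = -236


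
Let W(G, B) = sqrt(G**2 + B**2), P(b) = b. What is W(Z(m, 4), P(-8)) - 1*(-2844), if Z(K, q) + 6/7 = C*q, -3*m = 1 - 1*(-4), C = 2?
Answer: 2844 + 2*sqrt(1409)/7 ≈ 2854.7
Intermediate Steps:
m = -5/3 (m = -(1 - 1*(-4))/3 = -(1 + 4)/3 = -1/3*5 = -5/3 ≈ -1.6667)
Z(K, q) = -6/7 + 2*q
W(G, B) = sqrt(B**2 + G**2)
W(Z(m, 4), P(-8)) - 1*(-2844) = sqrt((-8)**2 + (-6/7 + 2*4)**2) - 1*(-2844) = sqrt(64 + (-6/7 + 8)**2) + 2844 = sqrt(64 + (50/7)**2) + 2844 = sqrt(64 + 2500/49) + 2844 = sqrt(5636/49) + 2844 = 2*sqrt(1409)/7 + 2844 = 2844 + 2*sqrt(1409)/7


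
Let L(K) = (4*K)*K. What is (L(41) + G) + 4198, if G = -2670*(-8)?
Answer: 32282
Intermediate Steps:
L(K) = 4*K**2
G = 21360
(L(41) + G) + 4198 = (4*41**2 + 21360) + 4198 = (4*1681 + 21360) + 4198 = (6724 + 21360) + 4198 = 28084 + 4198 = 32282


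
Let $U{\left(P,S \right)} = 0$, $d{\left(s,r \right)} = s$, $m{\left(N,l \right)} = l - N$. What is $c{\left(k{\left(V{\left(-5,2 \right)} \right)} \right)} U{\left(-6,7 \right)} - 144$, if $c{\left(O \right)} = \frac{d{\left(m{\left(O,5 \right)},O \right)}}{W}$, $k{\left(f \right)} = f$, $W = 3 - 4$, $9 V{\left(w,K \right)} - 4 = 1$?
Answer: $-144$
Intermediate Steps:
$V{\left(w,K \right)} = \frac{5}{9}$ ($V{\left(w,K \right)} = \frac{4}{9} + \frac{1}{9} \cdot 1 = \frac{4}{9} + \frac{1}{9} = \frac{5}{9}$)
$W = -1$ ($W = 3 - 4 = -1$)
$c{\left(O \right)} = -5 + O$ ($c{\left(O \right)} = \frac{5 - O}{-1} = \left(5 - O\right) \left(-1\right) = -5 + O$)
$c{\left(k{\left(V{\left(-5,2 \right)} \right)} \right)} U{\left(-6,7 \right)} - 144 = \left(-5 + \frac{5}{9}\right) 0 - 144 = \left(- \frac{40}{9}\right) 0 - 144 = 0 - 144 = -144$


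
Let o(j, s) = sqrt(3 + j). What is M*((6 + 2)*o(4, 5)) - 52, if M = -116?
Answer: -52 - 928*sqrt(7) ≈ -2507.3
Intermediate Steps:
M*((6 + 2)*o(4, 5)) - 52 = -116*(6 + 2)*sqrt(3 + 4) - 52 = -928*sqrt(7) - 52 = -52 - 928*sqrt(7)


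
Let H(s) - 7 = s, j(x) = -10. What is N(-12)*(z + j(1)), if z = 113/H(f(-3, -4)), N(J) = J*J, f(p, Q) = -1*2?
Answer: 9072/5 ≈ 1814.4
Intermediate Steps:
f(p, Q) = -2
H(s) = 7 + s
N(J) = J²
z = 113/5 (z = 113/(7 - 2) = 113/5 ≈ 22.600)
N(-12)*(z + j(1)) = (-12)²*(113/5 - 10) = 144*(63/5) = 9072/5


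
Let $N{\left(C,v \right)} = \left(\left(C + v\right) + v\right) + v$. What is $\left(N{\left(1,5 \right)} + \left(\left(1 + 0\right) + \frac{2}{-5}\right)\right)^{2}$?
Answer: $\frac{6889}{25} \approx 275.56$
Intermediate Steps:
$N{\left(C,v \right)} = C + 3 v$ ($N{\left(C,v \right)} = \left(C + 2 v\right) + v = C + 3 v$)
$\left(N{\left(1,5 \right)} + \left(\left(1 + 0\right) + \frac{2}{-5}\right)\right)^{2} = \left(\left(1 + 3 \cdot 5\right) + \left(\left(1 + 0\right) + \frac{2}{-5}\right)\right)^{2} = \left(\left(1 + 15\right) + \left(1 + 2 \left(- \frac{1}{5}\right)\right)\right)^{2} = \left(16 + \left(1 - \frac{2}{5}\right)\right)^{2} = \left(16 + \frac{3}{5}\right)^{2} = \left(\frac{83}{5}\right)^{2} = \frac{6889}{25}$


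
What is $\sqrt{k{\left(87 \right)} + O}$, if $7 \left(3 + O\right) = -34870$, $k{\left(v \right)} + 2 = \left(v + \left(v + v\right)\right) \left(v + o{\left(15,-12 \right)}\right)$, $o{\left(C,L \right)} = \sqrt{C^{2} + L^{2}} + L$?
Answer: $\frac{\sqrt{714840 + 38367 \sqrt{41}}}{7} \approx 140.01$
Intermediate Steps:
$o{\left(C,L \right)} = L + \sqrt{C^{2} + L^{2}}$
$k{\left(v \right)} = -2 + 3 v \left(-12 + v + 3 \sqrt{41}\right)$ ($k{\left(v \right)} = -2 + \left(v + \left(v + v\right)\right) \left(v - \left(12 - \sqrt{15^{2} + \left(-12\right)^{2}}\right)\right) = -2 + \left(v + 2 v\right) \left(v - \left(12 - \sqrt{225 + 144}\right)\right) = -2 + 3 v \left(v - \left(12 - \sqrt{369}\right)\right) = -2 + 3 v \left(v - \left(12 - 3 \sqrt{41}\right)\right) = -2 + 3 v \left(-12 + v + 3 \sqrt{41}\right)$)
$O = - \frac{34891}{7}$ ($O = -3 + \frac{1}{7} \left(-34870\right) = -3 - \frac{34870}{7} = - \frac{34891}{7} \approx -4984.4$)
$\sqrt{k{\left(87 \right)} + O} = \sqrt{\left(-2 + 3 \cdot 87^{2} - 783 \left(4 - \sqrt{41}\right)\right) - \frac{34891}{7}} = \sqrt{\left(-2 + 3 \cdot 7569 - \left(3132 - 783 \sqrt{41}\right)\right) - \frac{34891}{7}} = \sqrt{\left(-2 + 22707 - \left(3132 - 783 \sqrt{41}\right)\right) - \frac{34891}{7}} = \sqrt{\left(19573 + 783 \sqrt{41}\right) - \frac{34891}{7}} = \sqrt{\frac{102120}{7} + 783 \sqrt{41}}$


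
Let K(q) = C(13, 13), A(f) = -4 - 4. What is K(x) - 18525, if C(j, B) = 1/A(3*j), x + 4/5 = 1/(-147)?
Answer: -148201/8 ≈ -18525.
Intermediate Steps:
x = -593/735 (x = -⅘ + 1/(-147) = -⅘ - 1/147 = -593/735 ≈ -0.80680)
A(f) = -8
C(j, B) = -⅛ (C(j, B) = 1/(-8) = -⅛)
K(q) = -⅛
K(x) - 18525 = -⅛ - 18525 = -148201/8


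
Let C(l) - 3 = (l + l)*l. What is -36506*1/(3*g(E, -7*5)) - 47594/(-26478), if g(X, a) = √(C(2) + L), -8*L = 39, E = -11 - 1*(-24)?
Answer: 23797/13239 - 73012*√2/21 ≈ -4915.1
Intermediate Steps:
E = 13 (E = -11 + 24 = 13)
C(l) = 3 + 2*l² (C(l) = 3 + (l + l)*l = 3 + (2*l)*l = 3 + 2*l²)
L = -39/8 (L = -⅛*39 = -39/8 ≈ -4.8750)
g(X, a) = 7*√2/4 (g(X, a) = √((3 + 2*2²) - 39/8) = √((3 + 2*4) - 39/8) = √((3 + 8) - 39/8) = √(11 - 39/8) = √(49/8) = 7*√2/4)
-36506*1/(3*g(E, -7*5)) - 47594/(-26478) = -36506*2*√2/21 - 47594/(-26478) = -36506*2*√2/21 - 47594*(-1/26478) = -73012*√2/21 + 23797/13239 = 23797/13239 - 73012*√2/21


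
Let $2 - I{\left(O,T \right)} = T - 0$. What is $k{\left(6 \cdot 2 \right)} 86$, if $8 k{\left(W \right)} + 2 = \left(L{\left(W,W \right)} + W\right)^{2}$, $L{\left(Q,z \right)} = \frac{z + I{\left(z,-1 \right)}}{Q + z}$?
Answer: $\frac{433139}{256} \approx 1691.9$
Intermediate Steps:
$I{\left(O,T \right)} = 2 - T$ ($I{\left(O,T \right)} = 2 - \left(T - 0\right) = 2 - \left(T + 0\right) = 2 - T$)
$L{\left(Q,z \right)} = \frac{3 + z}{Q + z}$ ($L{\left(Q,z \right)} = \frac{z + \left(2 - -1\right)}{Q + z} = \frac{z + \left(2 + 1\right)}{Q + z} = \frac{z + 3}{Q + z} = \frac{3 + z}{Q + z}$)
$k{\left(W \right)} = - \frac{1}{4} + \frac{\left(W + \frac{3 + W}{2 W}\right)^{2}}{8}$ ($k{\left(W \right)} = - \frac{1}{4} + \frac{\left(\frac{3 + W}{W + W} + W\right)^{2}}{8} = - \frac{1}{4} + \frac{\left(\frac{3 + W}{2 W} + W\right)^{2}}{8} = - \frac{1}{4} + \frac{\left(W + \frac{3 + W}{2 W}\right)^{2}}{8}$)
$k{\left(6 \cdot 2 \right)} 86 = \left(- \frac{1}{4} + \frac{\left(3 + 6 \cdot 2 + 2 \left(6 \cdot 2\right)^{2}\right)^{2}}{32 \cdot 144}\right) 86 = \left(- \frac{1}{4} + \frac{\left(3 + 12 + 2 \cdot 12^{2}\right)^{2}}{32 \cdot 144}\right) 86 = \left(- \frac{1}{4} + \frac{1}{32} \cdot \frac{1}{144} \left(3 + 12 + 2 \cdot 144\right)^{2}\right) 86 = \left(- \frac{1}{4} + \frac{1}{32} \cdot \frac{1}{144} \left(3 + 12 + 288\right)^{2}\right) 86 = \left(- \frac{1}{4} + \frac{1}{32} \cdot \frac{1}{144} \cdot 303^{2}\right) 86 = \left(- \frac{1}{4} + \frac{1}{32} \cdot \frac{1}{144} \cdot 91809\right) 86 = \left(- \frac{1}{4} + \frac{10201}{512}\right) 86 = \frac{10073}{512} \cdot 86 = \frac{433139}{256}$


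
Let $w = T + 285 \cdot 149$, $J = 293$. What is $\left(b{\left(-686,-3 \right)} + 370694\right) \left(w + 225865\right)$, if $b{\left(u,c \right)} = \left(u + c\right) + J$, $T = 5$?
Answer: $99363913830$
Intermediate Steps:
$w = 42470$ ($w = 5 + 285 \cdot 149 = 5 + 42465 = 42470$)
$b{\left(u,c \right)} = 293 + c + u$ ($b{\left(u,c \right)} = \left(u + c\right) + 293 = \left(c + u\right) + 293 = 293 + c + u$)
$\left(b{\left(-686,-3 \right)} + 370694\right) \left(w + 225865\right) = \left(\left(293 - 3 - 686\right) + 370694\right) \left(42470 + 225865\right) = \left(-396 + 370694\right) 268335 = 370298 \cdot 268335 = 99363913830$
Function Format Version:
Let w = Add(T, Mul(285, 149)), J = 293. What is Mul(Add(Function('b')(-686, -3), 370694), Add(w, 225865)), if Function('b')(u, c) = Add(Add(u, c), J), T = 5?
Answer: 99363913830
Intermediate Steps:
w = 42470 (w = Add(5, Mul(285, 149)) = Add(5, 42465) = 42470)
Function('b')(u, c) = Add(293, c, u) (Function('b')(u, c) = Add(Add(u, c), 293) = Add(Add(c, u), 293) = Add(293, c, u))
Mul(Add(Function('b')(-686, -3), 370694), Add(w, 225865)) = Mul(Add(Add(293, -3, -686), 370694), Add(42470, 225865)) = Mul(Add(-396, 370694), 268335) = Mul(370298, 268335) = 99363913830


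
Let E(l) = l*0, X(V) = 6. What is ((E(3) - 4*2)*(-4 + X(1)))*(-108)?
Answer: 1728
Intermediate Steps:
E(l) = 0
((E(3) - 4*2)*(-4 + X(1)))*(-108) = ((0 - 4*2)*(-4 + 6))*(-108) = ((0 - 8)*2)*(-108) = -8*2*(-108) = -16*(-108) = 1728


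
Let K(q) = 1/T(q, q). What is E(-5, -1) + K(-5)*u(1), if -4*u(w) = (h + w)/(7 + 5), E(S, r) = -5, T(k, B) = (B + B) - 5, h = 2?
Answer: -1199/240 ≈ -4.9958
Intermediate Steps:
T(k, B) = -5 + 2*B (T(k, B) = 2*B - 5 = -5 + 2*B)
K(q) = 1/(-5 + 2*q)
u(w) = -1/24 - w/48 (u(w) = -(2 + w)/(4*(7 + 5)) = -(2 + w)/(4*12) = -(⅙ + w/12)/4 = -1/24 - w/48)
E(-5, -1) + K(-5)*u(1) = -5 + (-1/24 - 1/48*1)/(-5 + 2*(-5)) = -5 + (-1/24 - 1/48)/(-5 - 10) = -5 - 1/16/(-15) = -5 - 1/15*(-1/16) = -5 + 1/240 = -1199/240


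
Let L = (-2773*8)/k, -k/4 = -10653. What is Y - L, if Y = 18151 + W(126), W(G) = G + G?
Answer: 196052705/10653 ≈ 18404.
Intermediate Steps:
W(G) = 2*G
k = 42612 (k = -4*(-10653) = 42612)
Y = 18403 (Y = 18151 + 2*126 = 18151 + 252 = 18403)
L = -5546/10653 (L = -2773*8/42612 = -22184*1/42612 = -5546/10653 ≈ -0.52060)
Y - L = 18403 - 1*(-5546/10653) = 18403 + 5546/10653 = 196052705/10653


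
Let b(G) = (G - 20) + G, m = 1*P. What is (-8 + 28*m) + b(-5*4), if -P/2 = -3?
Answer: 100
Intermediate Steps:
P = 6 (P = -2*(-3) = 6)
m = 6 (m = 1*6 = 6)
b(G) = -20 + 2*G (b(G) = (-20 + G) + G = -20 + 2*G)
(-8 + 28*m) + b(-5*4) = (-8 + 28*6) + (-20 + 2*(-5*4)) = (-8 + 168) + (-20 + 2*(-20)) = 160 + (-20 - 40) = 160 - 60 = 100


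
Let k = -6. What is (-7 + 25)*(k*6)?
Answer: -648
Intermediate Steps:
(-7 + 25)*(k*6) = (-7 + 25)*(-6*6) = 18*(-36) = -648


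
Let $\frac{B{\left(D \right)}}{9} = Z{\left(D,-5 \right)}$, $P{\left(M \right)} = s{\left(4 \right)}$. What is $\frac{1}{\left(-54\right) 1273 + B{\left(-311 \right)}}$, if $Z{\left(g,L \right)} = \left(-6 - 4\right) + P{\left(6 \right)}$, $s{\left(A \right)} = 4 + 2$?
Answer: $- \frac{1}{68778} \approx -1.454 \cdot 10^{-5}$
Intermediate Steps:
$s{\left(A \right)} = 6$
$P{\left(M \right)} = 6$
$Z{\left(g,L \right)} = -4$ ($Z{\left(g,L \right)} = \left(-6 - 4\right) + 6 = -10 + 6 = -4$)
$B{\left(D \right)} = -36$ ($B{\left(D \right)} = 9 \left(-4\right) = -36$)
$\frac{1}{\left(-54\right) 1273 + B{\left(-311 \right)}} = \frac{1}{\left(-54\right) 1273 - 36} = \frac{1}{-68742 - 36} = \frac{1}{-68778} = - \frac{1}{68778}$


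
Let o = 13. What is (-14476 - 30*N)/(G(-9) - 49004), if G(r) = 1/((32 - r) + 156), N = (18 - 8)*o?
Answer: 3620072/9653787 ≈ 0.37499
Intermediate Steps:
N = 130 (N = (18 - 8)*13 = 10*13 = 130)
G(r) = 1/(188 - r)
(-14476 - 30*N)/(G(-9) - 49004) = (-14476 - 30*130)/(-1/(-188 - 9) - 49004) = (-14476 - 3900)/(-1/(-197) - 49004) = -18376/(-1*(-1/197) - 49004) = -18376/(1/197 - 49004) = -18376/(-9653787/197) = -18376*(-197/9653787) = 3620072/9653787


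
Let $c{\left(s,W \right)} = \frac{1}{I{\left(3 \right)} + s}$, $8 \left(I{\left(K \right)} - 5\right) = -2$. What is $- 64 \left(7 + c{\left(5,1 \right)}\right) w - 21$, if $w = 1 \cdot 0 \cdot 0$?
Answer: $-21$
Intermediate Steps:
$I{\left(K \right)} = \frac{19}{4}$ ($I{\left(K \right)} = 5 + \frac{1}{8} \left(-2\right) = 5 - \frac{1}{4} = \frac{19}{4}$)
$c{\left(s,W \right)} = \frac{1}{\frac{19}{4} + s}$
$w = 0$ ($w = 0 \cdot 0 = 0$)
$- 64 \left(7 + c{\left(5,1 \right)}\right) w - 21 = - 64 \left(7 + \frac{4}{19 + 4 \cdot 5}\right) 0 - 21 = - 64 \left(7 + \frac{4}{19 + 20}\right) 0 - 21 = - 64 \left(7 + \frac{4}{39}\right) 0 - 21 = - 64 \cdot \frac{277}{39} \cdot 0 - 21 = \left(-64\right) 0 - 21 = 0 - 21 = -21$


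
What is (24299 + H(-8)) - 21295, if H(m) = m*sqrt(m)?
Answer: 3004 - 16*I*sqrt(2) ≈ 3004.0 - 22.627*I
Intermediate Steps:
H(m) = m**(3/2)
(24299 + H(-8)) - 21295 = (24299 + (-8)**(3/2)) - 21295 = (24299 - 16*I*sqrt(2)) - 21295 = 3004 - 16*I*sqrt(2)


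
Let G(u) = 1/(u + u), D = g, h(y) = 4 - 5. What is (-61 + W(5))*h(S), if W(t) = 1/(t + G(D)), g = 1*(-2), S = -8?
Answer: 1155/19 ≈ 60.789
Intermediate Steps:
h(y) = -1
g = -2
D = -2
G(u) = 1/(2*u)
W(t) = 1/(-¼ + t) (W(t) = 1/(t + (½)/(-2)) = 1/(t + (½)*(-½)) = 1/(t - ¼) = 1/(-¼ + t))
(-61 + W(5))*h(S) = (-61 + 4/(-1 + 4*5))*(-1) = (-61 + 4/(-1 + 20))*(-1) = (-61 + 4/19)*(-1) = -1155/19*(-1) = 1155/19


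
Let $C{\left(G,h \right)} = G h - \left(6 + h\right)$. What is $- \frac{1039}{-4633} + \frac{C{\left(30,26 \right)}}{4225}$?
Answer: $\frac{7855259}{19574425} \approx 0.4013$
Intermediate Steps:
$C{\left(G,h \right)} = -6 - h + G h$
$- \frac{1039}{-4633} + \frac{C{\left(30,26 \right)}}{4225} = - \frac{1039}{-4633} + \frac{-6 - 26 + 30 \cdot 26}{4225} = \left(-1039\right) \left(- \frac{1}{4633}\right) + \left(-6 - 26 + 780\right) \frac{1}{4225} = \frac{1039}{4633} + 748 \cdot \frac{1}{4225} = \frac{1039}{4633} + \frac{748}{4225} = \frac{7855259}{19574425}$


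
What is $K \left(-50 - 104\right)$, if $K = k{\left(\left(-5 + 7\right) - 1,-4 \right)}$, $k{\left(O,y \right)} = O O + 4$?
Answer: $-770$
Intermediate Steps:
$k{\left(O,y \right)} = 4 + O^{2}$ ($k{\left(O,y \right)} = O^{2} + 4 = 4 + O^{2}$)
$K = 5$ ($K = 4 + \left(\left(-5 + 7\right) - 1\right)^{2} = 4 + \left(2 - 1\right)^{2} = 4 + 1^{2} = 4 + 1 = 5$)
$K \left(-50 - 104\right) = 5 \left(-50 - 104\right) = 5 \left(-154\right) = -770$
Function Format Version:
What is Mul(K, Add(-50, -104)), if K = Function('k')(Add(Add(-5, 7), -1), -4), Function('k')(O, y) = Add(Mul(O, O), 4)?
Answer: -770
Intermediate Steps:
Function('k')(O, y) = Add(4, Pow(O, 2)) (Function('k')(O, y) = Add(Pow(O, 2), 4) = Add(4, Pow(O, 2)))
K = 5 (K = Add(4, Pow(Add(Add(-5, 7), -1), 2)) = Add(4, Pow(Add(2, -1), 2)) = Add(4, Pow(1, 2)) = Add(4, 1) = 5)
Mul(K, Add(-50, -104)) = Mul(5, Add(-50, -104)) = Mul(5, -154) = -770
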